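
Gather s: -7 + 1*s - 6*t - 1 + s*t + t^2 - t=s*(t + 1) + t^2 - 7*t - 8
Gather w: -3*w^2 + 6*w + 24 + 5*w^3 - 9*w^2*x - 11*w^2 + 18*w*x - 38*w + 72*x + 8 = 5*w^3 + w^2*(-9*x - 14) + w*(18*x - 32) + 72*x + 32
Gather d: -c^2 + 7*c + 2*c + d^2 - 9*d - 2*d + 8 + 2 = -c^2 + 9*c + d^2 - 11*d + 10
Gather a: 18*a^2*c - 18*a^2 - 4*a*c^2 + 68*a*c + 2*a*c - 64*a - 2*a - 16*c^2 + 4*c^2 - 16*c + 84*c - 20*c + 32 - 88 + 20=a^2*(18*c - 18) + a*(-4*c^2 + 70*c - 66) - 12*c^2 + 48*c - 36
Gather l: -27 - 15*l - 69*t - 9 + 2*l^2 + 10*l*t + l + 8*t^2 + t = 2*l^2 + l*(10*t - 14) + 8*t^2 - 68*t - 36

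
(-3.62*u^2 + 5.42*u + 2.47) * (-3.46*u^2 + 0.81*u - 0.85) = 12.5252*u^4 - 21.6854*u^3 - 1.079*u^2 - 2.6063*u - 2.0995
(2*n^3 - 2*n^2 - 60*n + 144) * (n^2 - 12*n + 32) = 2*n^5 - 26*n^4 + 28*n^3 + 800*n^2 - 3648*n + 4608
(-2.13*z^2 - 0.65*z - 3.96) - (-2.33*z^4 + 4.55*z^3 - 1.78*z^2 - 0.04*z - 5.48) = 2.33*z^4 - 4.55*z^3 - 0.35*z^2 - 0.61*z + 1.52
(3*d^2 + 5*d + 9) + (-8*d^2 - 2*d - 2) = -5*d^2 + 3*d + 7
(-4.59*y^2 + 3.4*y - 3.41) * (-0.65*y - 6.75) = 2.9835*y^3 + 28.7725*y^2 - 20.7335*y + 23.0175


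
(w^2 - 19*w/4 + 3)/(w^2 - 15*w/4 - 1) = (4*w - 3)/(4*w + 1)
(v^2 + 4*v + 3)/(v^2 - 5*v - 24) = (v + 1)/(v - 8)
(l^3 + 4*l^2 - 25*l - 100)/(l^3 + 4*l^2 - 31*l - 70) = (l^2 + 9*l + 20)/(l^2 + 9*l + 14)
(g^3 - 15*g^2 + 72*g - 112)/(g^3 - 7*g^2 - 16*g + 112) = (g - 4)/(g + 4)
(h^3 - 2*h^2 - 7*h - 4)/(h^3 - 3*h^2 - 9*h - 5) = (h - 4)/(h - 5)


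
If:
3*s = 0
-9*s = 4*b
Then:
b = 0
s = 0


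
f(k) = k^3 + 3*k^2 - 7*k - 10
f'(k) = 3*k^2 + 6*k - 7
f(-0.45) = -6.33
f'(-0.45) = -9.09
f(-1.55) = 4.33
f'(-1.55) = -9.09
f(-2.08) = 8.54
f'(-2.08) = -6.50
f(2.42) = 4.80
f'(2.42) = 25.09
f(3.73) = 57.52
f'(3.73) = 57.12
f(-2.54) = 10.75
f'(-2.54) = -2.89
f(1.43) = -10.95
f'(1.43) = 7.71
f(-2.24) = 9.49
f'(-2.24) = -5.39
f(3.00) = 23.00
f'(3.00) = 38.00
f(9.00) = 899.00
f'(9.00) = 290.00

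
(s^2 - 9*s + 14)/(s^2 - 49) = (s - 2)/(s + 7)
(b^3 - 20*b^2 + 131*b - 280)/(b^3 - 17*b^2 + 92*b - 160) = (b - 7)/(b - 4)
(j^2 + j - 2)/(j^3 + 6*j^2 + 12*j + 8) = (j - 1)/(j^2 + 4*j + 4)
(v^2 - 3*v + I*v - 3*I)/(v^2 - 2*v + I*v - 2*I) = (v - 3)/(v - 2)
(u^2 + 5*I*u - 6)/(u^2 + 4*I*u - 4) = (u + 3*I)/(u + 2*I)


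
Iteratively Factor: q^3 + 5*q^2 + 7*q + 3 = (q + 3)*(q^2 + 2*q + 1) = (q + 1)*(q + 3)*(q + 1)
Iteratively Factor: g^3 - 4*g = (g)*(g^2 - 4) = g*(g + 2)*(g - 2)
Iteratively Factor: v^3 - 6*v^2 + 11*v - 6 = (v - 2)*(v^2 - 4*v + 3) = (v - 2)*(v - 1)*(v - 3)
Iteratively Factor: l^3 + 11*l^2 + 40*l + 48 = (l + 4)*(l^2 + 7*l + 12) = (l + 3)*(l + 4)*(l + 4)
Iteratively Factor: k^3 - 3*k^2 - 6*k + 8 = (k - 4)*(k^2 + k - 2) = (k - 4)*(k + 2)*(k - 1)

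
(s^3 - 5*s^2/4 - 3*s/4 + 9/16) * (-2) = -2*s^3 + 5*s^2/2 + 3*s/2 - 9/8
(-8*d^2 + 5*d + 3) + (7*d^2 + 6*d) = -d^2 + 11*d + 3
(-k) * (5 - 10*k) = 10*k^2 - 5*k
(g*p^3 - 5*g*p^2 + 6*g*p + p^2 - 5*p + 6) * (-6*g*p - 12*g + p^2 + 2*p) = -6*g^2*p^4 + 18*g^2*p^3 + 24*g^2*p^2 - 72*g^2*p + g*p^5 - 3*g*p^4 - 10*g*p^3 + 30*g*p^2 + 24*g*p - 72*g + p^4 - 3*p^3 - 4*p^2 + 12*p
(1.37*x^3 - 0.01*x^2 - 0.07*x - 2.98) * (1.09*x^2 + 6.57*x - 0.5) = 1.4933*x^5 + 8.99*x^4 - 0.827*x^3 - 3.7031*x^2 - 19.5436*x + 1.49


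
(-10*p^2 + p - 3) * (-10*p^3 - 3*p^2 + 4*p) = 100*p^5 + 20*p^4 - 13*p^3 + 13*p^2 - 12*p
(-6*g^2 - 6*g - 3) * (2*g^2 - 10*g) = -12*g^4 + 48*g^3 + 54*g^2 + 30*g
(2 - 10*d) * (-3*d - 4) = 30*d^2 + 34*d - 8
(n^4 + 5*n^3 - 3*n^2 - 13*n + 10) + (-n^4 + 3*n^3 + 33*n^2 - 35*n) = 8*n^3 + 30*n^2 - 48*n + 10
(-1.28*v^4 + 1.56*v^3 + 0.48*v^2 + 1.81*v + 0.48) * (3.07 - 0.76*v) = 0.9728*v^5 - 5.1152*v^4 + 4.4244*v^3 + 0.0979999999999996*v^2 + 5.1919*v + 1.4736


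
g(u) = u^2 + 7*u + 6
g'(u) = 2*u + 7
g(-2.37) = -4.97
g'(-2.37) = 2.26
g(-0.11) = 5.24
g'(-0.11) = 6.78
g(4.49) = 57.59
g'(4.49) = 15.98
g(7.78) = 120.99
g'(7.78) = 22.56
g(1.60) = 19.76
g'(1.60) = 10.20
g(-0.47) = 2.93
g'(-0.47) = 6.06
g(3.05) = 36.65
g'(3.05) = 13.10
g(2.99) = 35.87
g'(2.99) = 12.98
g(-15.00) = 126.00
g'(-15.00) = -23.00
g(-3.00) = -6.00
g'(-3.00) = 1.00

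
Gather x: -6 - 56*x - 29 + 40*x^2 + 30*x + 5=40*x^2 - 26*x - 30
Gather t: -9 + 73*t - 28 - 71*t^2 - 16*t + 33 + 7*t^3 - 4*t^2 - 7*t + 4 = 7*t^3 - 75*t^2 + 50*t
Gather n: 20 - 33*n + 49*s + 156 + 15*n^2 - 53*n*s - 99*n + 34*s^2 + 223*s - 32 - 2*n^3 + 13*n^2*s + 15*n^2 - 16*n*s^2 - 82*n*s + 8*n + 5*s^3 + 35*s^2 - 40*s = -2*n^3 + n^2*(13*s + 30) + n*(-16*s^2 - 135*s - 124) + 5*s^3 + 69*s^2 + 232*s + 144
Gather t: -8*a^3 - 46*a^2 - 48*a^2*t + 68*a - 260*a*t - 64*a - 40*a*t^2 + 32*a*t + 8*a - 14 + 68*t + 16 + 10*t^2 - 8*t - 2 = -8*a^3 - 46*a^2 + 12*a + t^2*(10 - 40*a) + t*(-48*a^2 - 228*a + 60)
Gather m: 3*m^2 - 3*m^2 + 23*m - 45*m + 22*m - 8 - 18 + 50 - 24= 0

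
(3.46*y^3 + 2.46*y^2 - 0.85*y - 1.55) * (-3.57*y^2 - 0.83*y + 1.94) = -12.3522*y^5 - 11.654*y^4 + 7.7051*y^3 + 11.0114*y^2 - 0.3625*y - 3.007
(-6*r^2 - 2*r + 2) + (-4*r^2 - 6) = -10*r^2 - 2*r - 4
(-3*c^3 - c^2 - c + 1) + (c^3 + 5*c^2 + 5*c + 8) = -2*c^3 + 4*c^2 + 4*c + 9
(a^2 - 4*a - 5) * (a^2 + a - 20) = a^4 - 3*a^3 - 29*a^2 + 75*a + 100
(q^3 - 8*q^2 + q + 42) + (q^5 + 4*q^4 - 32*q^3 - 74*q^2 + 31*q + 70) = q^5 + 4*q^4 - 31*q^3 - 82*q^2 + 32*q + 112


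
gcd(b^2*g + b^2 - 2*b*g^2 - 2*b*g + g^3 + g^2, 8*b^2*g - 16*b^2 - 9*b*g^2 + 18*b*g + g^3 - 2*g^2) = b - g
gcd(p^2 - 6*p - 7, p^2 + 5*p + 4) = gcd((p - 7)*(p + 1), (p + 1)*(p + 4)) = p + 1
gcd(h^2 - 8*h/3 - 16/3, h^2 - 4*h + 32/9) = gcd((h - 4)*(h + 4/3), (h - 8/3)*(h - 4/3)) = 1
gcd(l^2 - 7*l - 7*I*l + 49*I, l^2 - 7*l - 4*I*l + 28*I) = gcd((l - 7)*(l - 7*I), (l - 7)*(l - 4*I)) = l - 7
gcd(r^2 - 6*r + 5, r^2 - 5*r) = r - 5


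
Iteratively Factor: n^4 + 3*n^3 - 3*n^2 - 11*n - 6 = (n + 1)*(n^3 + 2*n^2 - 5*n - 6) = (n + 1)^2*(n^2 + n - 6) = (n - 2)*(n + 1)^2*(n + 3)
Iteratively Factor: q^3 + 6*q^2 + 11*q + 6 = (q + 1)*(q^2 + 5*q + 6) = (q + 1)*(q + 2)*(q + 3)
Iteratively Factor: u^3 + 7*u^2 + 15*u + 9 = (u + 3)*(u^2 + 4*u + 3) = (u + 1)*(u + 3)*(u + 3)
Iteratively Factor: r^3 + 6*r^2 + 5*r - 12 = (r - 1)*(r^2 + 7*r + 12) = (r - 1)*(r + 4)*(r + 3)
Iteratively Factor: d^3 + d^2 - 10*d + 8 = (d + 4)*(d^2 - 3*d + 2) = (d - 1)*(d + 4)*(d - 2)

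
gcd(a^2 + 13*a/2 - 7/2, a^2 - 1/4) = a - 1/2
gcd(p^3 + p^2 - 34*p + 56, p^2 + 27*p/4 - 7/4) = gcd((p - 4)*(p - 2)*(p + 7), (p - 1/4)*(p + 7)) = p + 7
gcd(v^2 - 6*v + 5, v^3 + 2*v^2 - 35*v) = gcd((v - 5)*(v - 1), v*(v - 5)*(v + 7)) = v - 5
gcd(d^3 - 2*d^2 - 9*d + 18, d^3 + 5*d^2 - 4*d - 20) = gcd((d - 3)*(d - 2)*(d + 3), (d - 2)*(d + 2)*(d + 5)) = d - 2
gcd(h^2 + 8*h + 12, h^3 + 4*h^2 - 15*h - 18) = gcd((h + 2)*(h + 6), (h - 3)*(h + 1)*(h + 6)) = h + 6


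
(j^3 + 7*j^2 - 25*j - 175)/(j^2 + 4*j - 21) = (j^2 - 25)/(j - 3)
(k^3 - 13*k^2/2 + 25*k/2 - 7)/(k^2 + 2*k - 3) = (k^2 - 11*k/2 + 7)/(k + 3)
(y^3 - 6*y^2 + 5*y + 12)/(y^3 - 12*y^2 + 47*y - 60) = (y + 1)/(y - 5)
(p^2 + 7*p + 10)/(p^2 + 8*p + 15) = (p + 2)/(p + 3)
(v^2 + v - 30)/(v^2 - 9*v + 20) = (v + 6)/(v - 4)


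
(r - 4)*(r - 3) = r^2 - 7*r + 12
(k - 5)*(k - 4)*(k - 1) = k^3 - 10*k^2 + 29*k - 20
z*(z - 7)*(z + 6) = z^3 - z^2 - 42*z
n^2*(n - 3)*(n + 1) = n^4 - 2*n^3 - 3*n^2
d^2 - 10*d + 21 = (d - 7)*(d - 3)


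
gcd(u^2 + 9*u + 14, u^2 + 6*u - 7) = u + 7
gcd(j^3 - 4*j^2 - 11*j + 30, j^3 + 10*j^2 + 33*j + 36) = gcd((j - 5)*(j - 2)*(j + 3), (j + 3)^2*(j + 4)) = j + 3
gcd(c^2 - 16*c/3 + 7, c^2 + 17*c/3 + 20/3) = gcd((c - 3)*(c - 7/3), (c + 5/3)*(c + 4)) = 1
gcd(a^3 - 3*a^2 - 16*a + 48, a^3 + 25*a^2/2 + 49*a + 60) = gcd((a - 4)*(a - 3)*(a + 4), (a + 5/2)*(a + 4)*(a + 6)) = a + 4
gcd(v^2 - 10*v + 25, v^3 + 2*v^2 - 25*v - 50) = v - 5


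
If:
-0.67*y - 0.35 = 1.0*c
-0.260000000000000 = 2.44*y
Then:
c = -0.28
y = -0.11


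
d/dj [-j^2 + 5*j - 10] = 5 - 2*j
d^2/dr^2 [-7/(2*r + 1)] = -56/(2*r + 1)^3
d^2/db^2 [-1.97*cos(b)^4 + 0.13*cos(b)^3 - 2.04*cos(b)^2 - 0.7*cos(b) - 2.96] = 31.52*cos(b)^4 - 1.17*cos(b)^3 - 15.48*cos(b)^2 + 1.48*cos(b) - 4.08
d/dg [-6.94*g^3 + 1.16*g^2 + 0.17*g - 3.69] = -20.82*g^2 + 2.32*g + 0.17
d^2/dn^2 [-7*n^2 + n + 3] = -14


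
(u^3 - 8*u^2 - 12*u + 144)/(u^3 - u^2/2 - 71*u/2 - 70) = 2*(u^2 - 12*u + 36)/(2*u^2 - 9*u - 35)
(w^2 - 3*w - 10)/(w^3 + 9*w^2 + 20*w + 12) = (w - 5)/(w^2 + 7*w + 6)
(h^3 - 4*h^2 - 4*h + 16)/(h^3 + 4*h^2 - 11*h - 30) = (h^2 - 6*h + 8)/(h^2 + 2*h - 15)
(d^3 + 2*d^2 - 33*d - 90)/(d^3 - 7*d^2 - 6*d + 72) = (d + 5)/(d - 4)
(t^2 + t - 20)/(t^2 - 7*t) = (t^2 + t - 20)/(t*(t - 7))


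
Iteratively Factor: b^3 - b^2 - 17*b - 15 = (b - 5)*(b^2 + 4*b + 3) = (b - 5)*(b + 1)*(b + 3)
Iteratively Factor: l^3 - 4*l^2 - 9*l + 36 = (l - 4)*(l^2 - 9) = (l - 4)*(l + 3)*(l - 3)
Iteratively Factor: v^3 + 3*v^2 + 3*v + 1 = (v + 1)*(v^2 + 2*v + 1) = (v + 1)^2*(v + 1)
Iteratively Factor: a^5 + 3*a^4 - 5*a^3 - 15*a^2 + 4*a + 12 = (a - 1)*(a^4 + 4*a^3 - a^2 - 16*a - 12) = (a - 2)*(a - 1)*(a^3 + 6*a^2 + 11*a + 6) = (a - 2)*(a - 1)*(a + 3)*(a^2 + 3*a + 2) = (a - 2)*(a - 1)*(a + 1)*(a + 3)*(a + 2)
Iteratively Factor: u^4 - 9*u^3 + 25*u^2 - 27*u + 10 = (u - 1)*(u^3 - 8*u^2 + 17*u - 10) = (u - 1)^2*(u^2 - 7*u + 10) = (u - 2)*(u - 1)^2*(u - 5)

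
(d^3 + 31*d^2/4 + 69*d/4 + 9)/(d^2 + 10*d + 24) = (4*d^2 + 15*d + 9)/(4*(d + 6))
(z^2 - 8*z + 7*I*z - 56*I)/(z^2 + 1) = (z^2 + z*(-8 + 7*I) - 56*I)/(z^2 + 1)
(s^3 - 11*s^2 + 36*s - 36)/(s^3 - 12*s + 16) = (s^2 - 9*s + 18)/(s^2 + 2*s - 8)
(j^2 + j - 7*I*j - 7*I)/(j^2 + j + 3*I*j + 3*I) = (j - 7*I)/(j + 3*I)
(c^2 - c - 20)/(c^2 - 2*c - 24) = (c - 5)/(c - 6)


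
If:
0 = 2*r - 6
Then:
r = 3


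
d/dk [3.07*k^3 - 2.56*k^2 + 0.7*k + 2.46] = 9.21*k^2 - 5.12*k + 0.7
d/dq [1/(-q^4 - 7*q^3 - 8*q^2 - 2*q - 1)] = (4*q^3 + 21*q^2 + 16*q + 2)/(q^4 + 7*q^3 + 8*q^2 + 2*q + 1)^2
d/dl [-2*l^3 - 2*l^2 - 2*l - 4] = -6*l^2 - 4*l - 2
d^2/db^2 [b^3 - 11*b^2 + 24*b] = 6*b - 22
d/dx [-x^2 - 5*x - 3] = -2*x - 5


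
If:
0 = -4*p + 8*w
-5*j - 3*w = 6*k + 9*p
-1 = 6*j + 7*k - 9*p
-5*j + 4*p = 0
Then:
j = 48/1267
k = -145/1267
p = 60/1267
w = 30/1267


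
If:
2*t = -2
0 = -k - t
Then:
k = 1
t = -1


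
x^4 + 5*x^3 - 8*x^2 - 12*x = x*(x - 2)*(x + 1)*(x + 6)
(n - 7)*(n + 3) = n^2 - 4*n - 21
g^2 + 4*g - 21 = (g - 3)*(g + 7)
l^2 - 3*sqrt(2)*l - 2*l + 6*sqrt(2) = (l - 2)*(l - 3*sqrt(2))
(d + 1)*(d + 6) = d^2 + 7*d + 6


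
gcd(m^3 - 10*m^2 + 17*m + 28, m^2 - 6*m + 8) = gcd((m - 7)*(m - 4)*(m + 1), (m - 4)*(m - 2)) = m - 4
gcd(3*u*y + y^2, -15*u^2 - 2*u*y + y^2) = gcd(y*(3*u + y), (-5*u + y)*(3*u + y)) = 3*u + y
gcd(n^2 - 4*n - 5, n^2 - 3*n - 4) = n + 1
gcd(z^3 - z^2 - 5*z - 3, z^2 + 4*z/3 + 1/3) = z + 1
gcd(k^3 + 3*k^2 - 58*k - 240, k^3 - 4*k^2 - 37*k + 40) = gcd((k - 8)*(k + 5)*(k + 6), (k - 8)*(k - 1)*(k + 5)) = k^2 - 3*k - 40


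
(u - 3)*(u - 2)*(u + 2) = u^3 - 3*u^2 - 4*u + 12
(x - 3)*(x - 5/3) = x^2 - 14*x/3 + 5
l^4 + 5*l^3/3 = l^3*(l + 5/3)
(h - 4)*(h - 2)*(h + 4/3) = h^3 - 14*h^2/3 + 32/3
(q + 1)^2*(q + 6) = q^3 + 8*q^2 + 13*q + 6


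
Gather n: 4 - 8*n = 4 - 8*n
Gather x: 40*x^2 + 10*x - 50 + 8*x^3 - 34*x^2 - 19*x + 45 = 8*x^3 + 6*x^2 - 9*x - 5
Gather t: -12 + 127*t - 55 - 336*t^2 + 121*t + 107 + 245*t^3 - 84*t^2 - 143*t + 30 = 245*t^3 - 420*t^2 + 105*t + 70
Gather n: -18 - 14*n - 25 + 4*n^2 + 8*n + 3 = 4*n^2 - 6*n - 40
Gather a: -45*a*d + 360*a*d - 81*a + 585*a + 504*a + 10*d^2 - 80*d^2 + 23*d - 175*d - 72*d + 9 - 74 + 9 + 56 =a*(315*d + 1008) - 70*d^2 - 224*d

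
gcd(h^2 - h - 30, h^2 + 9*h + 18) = 1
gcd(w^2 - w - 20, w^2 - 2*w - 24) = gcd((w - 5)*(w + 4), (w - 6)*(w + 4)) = w + 4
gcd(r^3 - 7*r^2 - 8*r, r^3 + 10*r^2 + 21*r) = r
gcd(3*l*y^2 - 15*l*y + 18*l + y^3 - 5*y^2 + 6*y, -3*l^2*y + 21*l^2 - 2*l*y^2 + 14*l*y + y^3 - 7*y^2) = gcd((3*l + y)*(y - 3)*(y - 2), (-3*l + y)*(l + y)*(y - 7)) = 1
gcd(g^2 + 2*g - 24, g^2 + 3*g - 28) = g - 4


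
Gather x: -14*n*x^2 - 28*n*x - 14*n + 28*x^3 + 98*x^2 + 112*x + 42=-14*n + 28*x^3 + x^2*(98 - 14*n) + x*(112 - 28*n) + 42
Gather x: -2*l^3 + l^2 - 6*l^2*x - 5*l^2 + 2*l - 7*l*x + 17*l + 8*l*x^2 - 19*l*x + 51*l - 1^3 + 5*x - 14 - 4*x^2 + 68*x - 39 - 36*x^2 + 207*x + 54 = -2*l^3 - 4*l^2 + 70*l + x^2*(8*l - 40) + x*(-6*l^2 - 26*l + 280)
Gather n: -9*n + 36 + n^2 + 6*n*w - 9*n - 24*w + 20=n^2 + n*(6*w - 18) - 24*w + 56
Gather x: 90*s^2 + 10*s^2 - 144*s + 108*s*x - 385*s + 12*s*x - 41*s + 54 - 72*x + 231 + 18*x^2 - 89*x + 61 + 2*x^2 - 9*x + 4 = 100*s^2 - 570*s + 20*x^2 + x*(120*s - 170) + 350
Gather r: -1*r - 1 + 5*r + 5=4*r + 4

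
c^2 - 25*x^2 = (c - 5*x)*(c + 5*x)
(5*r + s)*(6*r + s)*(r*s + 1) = 30*r^3*s + 11*r^2*s^2 + 30*r^2 + r*s^3 + 11*r*s + s^2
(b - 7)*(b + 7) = b^2 - 49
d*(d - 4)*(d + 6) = d^3 + 2*d^2 - 24*d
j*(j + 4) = j^2 + 4*j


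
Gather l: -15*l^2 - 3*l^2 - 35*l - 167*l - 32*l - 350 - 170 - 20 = -18*l^2 - 234*l - 540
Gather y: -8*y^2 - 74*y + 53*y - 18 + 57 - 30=-8*y^2 - 21*y + 9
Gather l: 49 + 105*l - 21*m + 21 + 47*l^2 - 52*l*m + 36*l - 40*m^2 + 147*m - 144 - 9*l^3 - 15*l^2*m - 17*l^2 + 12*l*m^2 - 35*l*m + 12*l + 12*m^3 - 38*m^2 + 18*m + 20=-9*l^3 + l^2*(30 - 15*m) + l*(12*m^2 - 87*m + 153) + 12*m^3 - 78*m^2 + 144*m - 54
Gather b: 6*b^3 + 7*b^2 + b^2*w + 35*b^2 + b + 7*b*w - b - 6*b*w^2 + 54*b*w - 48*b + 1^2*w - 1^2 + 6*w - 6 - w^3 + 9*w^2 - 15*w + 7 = 6*b^3 + b^2*(w + 42) + b*(-6*w^2 + 61*w - 48) - w^3 + 9*w^2 - 8*w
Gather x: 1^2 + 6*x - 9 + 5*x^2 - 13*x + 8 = 5*x^2 - 7*x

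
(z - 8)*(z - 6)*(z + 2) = z^3 - 12*z^2 + 20*z + 96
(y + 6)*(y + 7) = y^2 + 13*y + 42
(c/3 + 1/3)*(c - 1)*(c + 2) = c^3/3 + 2*c^2/3 - c/3 - 2/3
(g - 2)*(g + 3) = g^2 + g - 6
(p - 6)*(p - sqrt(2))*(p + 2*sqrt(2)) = p^3 - 6*p^2 + sqrt(2)*p^2 - 6*sqrt(2)*p - 4*p + 24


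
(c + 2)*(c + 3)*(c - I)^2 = c^4 + 5*c^3 - 2*I*c^3 + 5*c^2 - 10*I*c^2 - 5*c - 12*I*c - 6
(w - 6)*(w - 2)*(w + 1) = w^3 - 7*w^2 + 4*w + 12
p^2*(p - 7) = p^3 - 7*p^2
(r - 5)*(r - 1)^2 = r^3 - 7*r^2 + 11*r - 5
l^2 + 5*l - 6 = (l - 1)*(l + 6)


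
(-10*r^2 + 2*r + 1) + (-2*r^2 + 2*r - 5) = -12*r^2 + 4*r - 4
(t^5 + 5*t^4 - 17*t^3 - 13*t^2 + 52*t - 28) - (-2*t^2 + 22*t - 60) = t^5 + 5*t^4 - 17*t^3 - 11*t^2 + 30*t + 32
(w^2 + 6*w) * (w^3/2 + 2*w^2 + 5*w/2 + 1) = w^5/2 + 5*w^4 + 29*w^3/2 + 16*w^2 + 6*w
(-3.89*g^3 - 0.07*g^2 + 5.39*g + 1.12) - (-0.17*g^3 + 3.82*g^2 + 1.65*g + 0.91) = -3.72*g^3 - 3.89*g^2 + 3.74*g + 0.21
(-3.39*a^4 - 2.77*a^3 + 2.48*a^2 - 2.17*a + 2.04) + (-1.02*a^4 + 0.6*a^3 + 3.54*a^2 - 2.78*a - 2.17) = -4.41*a^4 - 2.17*a^3 + 6.02*a^2 - 4.95*a - 0.13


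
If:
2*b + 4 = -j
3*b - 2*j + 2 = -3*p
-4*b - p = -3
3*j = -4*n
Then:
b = 19/5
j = -58/5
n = 87/10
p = -61/5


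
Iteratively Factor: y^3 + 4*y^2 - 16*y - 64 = (y + 4)*(y^2 - 16) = (y + 4)^2*(y - 4)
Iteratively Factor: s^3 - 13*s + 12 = (s - 1)*(s^2 + s - 12) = (s - 1)*(s + 4)*(s - 3)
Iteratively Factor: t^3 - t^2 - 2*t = (t - 2)*(t^2 + t) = t*(t - 2)*(t + 1)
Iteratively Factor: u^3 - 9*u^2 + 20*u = (u - 5)*(u^2 - 4*u) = (u - 5)*(u - 4)*(u)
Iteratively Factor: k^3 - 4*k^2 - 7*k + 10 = (k + 2)*(k^2 - 6*k + 5) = (k - 5)*(k + 2)*(k - 1)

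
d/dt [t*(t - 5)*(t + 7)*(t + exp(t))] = t^3*exp(t) + 4*t^3 + 5*t^2*exp(t) + 6*t^2 - 31*t*exp(t) - 70*t - 35*exp(t)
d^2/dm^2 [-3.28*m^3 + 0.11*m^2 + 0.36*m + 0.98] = 0.22 - 19.68*m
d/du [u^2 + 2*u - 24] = 2*u + 2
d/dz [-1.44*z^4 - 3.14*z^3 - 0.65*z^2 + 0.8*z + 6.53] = -5.76*z^3 - 9.42*z^2 - 1.3*z + 0.8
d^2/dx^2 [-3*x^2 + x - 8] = -6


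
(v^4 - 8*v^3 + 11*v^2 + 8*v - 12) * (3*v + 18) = 3*v^5 - 6*v^4 - 111*v^3 + 222*v^2 + 108*v - 216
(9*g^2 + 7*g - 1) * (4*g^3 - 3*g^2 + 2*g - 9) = 36*g^5 + g^4 - 7*g^3 - 64*g^2 - 65*g + 9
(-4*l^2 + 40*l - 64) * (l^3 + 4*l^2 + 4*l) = -4*l^5 + 24*l^4 + 80*l^3 - 96*l^2 - 256*l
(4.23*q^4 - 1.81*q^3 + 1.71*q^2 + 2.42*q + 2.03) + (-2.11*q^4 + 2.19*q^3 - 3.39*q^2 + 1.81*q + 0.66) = 2.12*q^4 + 0.38*q^3 - 1.68*q^2 + 4.23*q + 2.69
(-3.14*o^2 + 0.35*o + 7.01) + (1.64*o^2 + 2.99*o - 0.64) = -1.5*o^2 + 3.34*o + 6.37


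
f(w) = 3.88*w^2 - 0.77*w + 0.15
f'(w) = 7.76*w - 0.77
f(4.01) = 59.45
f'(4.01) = 30.35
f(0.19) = 0.14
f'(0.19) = 0.70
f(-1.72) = 12.95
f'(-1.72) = -14.12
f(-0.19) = 0.44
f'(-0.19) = -2.24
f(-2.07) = 18.37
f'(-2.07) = -16.83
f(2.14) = 16.27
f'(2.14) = 15.84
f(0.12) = 0.11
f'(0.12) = 0.16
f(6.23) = 145.95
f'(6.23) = 47.57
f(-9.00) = 321.36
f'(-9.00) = -70.61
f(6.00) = 135.21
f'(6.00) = 45.79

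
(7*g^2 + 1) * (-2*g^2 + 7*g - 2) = -14*g^4 + 49*g^3 - 16*g^2 + 7*g - 2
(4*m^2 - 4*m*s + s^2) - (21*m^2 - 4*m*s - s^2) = -17*m^2 + 2*s^2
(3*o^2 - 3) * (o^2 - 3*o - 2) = 3*o^4 - 9*o^3 - 9*o^2 + 9*o + 6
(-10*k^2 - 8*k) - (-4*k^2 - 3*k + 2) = -6*k^2 - 5*k - 2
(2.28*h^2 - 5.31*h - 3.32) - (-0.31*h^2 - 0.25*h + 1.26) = 2.59*h^2 - 5.06*h - 4.58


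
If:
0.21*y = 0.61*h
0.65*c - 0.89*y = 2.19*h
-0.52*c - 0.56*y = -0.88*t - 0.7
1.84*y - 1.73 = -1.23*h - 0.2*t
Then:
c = 1.78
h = 0.24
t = 0.70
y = 0.70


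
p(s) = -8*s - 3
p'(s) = -8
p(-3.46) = 24.68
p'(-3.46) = -8.00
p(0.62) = -7.96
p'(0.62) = -8.00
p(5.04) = -43.32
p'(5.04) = -8.00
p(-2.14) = 14.12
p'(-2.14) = -8.00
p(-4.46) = 32.68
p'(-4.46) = -8.00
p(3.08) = -27.64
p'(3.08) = -8.00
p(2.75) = -25.00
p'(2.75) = -8.00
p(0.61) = -7.88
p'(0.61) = -8.00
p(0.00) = -3.00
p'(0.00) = -8.00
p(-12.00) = 93.00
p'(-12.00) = -8.00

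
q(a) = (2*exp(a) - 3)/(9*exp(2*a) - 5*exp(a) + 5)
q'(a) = (2*exp(a) - 3)*(-18*exp(2*a) + 5*exp(a))/(9*exp(2*a) - 5*exp(a) + 5)^2 + 2*exp(a)/(9*exp(2*a) - 5*exp(a) + 5)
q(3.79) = 0.00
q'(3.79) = -0.00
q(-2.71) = -0.61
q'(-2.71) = -0.00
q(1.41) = 0.04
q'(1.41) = -0.02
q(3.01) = 0.01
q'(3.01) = -0.01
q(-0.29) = -0.24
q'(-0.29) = 0.48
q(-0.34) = -0.26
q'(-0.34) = 0.48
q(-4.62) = -0.60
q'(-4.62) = -0.00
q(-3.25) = -0.61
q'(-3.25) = -0.00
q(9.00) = 0.00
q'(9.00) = 0.00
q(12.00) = 0.00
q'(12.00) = 0.00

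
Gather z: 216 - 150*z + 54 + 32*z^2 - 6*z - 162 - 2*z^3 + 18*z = -2*z^3 + 32*z^2 - 138*z + 108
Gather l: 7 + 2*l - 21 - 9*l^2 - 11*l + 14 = -9*l^2 - 9*l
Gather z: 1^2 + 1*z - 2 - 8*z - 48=-7*z - 49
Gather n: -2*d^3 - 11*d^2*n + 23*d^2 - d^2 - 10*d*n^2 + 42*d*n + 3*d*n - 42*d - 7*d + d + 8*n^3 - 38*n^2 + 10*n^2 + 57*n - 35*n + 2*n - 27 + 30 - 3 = -2*d^3 + 22*d^2 - 48*d + 8*n^3 + n^2*(-10*d - 28) + n*(-11*d^2 + 45*d + 24)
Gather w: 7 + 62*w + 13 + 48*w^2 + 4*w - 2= 48*w^2 + 66*w + 18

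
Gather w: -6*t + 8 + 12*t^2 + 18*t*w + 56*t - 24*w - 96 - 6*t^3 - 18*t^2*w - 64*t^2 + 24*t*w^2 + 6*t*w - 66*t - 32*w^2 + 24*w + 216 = -6*t^3 - 52*t^2 - 16*t + w^2*(24*t - 32) + w*(-18*t^2 + 24*t) + 128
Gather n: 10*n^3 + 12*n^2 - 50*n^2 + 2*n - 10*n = 10*n^3 - 38*n^2 - 8*n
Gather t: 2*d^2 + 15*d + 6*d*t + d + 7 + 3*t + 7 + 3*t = 2*d^2 + 16*d + t*(6*d + 6) + 14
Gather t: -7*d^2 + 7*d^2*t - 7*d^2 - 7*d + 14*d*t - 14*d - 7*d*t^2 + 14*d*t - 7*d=-14*d^2 - 7*d*t^2 - 28*d + t*(7*d^2 + 28*d)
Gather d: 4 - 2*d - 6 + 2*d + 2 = 0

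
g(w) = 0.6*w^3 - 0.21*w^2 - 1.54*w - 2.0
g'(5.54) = 51.38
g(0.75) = -3.02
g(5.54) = 85.04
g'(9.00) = 140.48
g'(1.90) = 4.16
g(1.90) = -1.57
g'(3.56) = 19.78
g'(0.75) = -0.84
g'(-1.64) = 3.99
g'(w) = 1.8*w^2 - 0.42*w - 1.54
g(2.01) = -1.07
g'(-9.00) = 148.04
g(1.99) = -1.17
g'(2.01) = 4.89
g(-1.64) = -2.69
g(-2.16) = -5.70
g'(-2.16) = 7.77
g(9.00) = 404.53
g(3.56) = 16.93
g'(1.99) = 4.75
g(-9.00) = -442.55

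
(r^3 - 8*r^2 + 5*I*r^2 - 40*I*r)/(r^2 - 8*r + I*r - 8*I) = r*(r + 5*I)/(r + I)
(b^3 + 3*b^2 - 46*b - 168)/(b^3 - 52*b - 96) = (b^2 - 3*b - 28)/(b^2 - 6*b - 16)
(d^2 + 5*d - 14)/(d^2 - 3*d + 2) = (d + 7)/(d - 1)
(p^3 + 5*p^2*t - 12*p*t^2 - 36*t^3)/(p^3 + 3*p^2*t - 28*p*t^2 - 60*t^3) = (p - 3*t)/(p - 5*t)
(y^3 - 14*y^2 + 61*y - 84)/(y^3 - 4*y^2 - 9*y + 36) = (y - 7)/(y + 3)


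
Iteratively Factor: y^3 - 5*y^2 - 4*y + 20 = (y - 5)*(y^2 - 4) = (y - 5)*(y + 2)*(y - 2)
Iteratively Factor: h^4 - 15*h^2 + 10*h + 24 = (h + 4)*(h^3 - 4*h^2 + h + 6) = (h - 3)*(h + 4)*(h^2 - h - 2) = (h - 3)*(h + 1)*(h + 4)*(h - 2)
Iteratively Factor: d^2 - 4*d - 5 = (d - 5)*(d + 1)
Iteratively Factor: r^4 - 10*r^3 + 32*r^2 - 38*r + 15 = (r - 1)*(r^3 - 9*r^2 + 23*r - 15) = (r - 5)*(r - 1)*(r^2 - 4*r + 3) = (r - 5)*(r - 1)^2*(r - 3)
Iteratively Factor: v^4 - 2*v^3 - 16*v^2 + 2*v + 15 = (v + 3)*(v^3 - 5*v^2 - v + 5) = (v - 5)*(v + 3)*(v^2 - 1) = (v - 5)*(v - 1)*(v + 3)*(v + 1)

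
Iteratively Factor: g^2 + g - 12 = (g + 4)*(g - 3)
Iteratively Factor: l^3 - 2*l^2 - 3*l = (l)*(l^2 - 2*l - 3) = l*(l + 1)*(l - 3)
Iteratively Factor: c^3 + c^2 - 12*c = (c)*(c^2 + c - 12) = c*(c + 4)*(c - 3)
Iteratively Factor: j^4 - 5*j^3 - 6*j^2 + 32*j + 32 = (j + 1)*(j^3 - 6*j^2 + 32) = (j + 1)*(j + 2)*(j^2 - 8*j + 16) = (j - 4)*(j + 1)*(j + 2)*(j - 4)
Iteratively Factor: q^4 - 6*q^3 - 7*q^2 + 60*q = (q)*(q^3 - 6*q^2 - 7*q + 60) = q*(q + 3)*(q^2 - 9*q + 20) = q*(q - 4)*(q + 3)*(q - 5)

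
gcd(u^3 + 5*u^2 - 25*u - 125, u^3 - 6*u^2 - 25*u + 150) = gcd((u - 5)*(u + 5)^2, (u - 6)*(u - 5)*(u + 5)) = u^2 - 25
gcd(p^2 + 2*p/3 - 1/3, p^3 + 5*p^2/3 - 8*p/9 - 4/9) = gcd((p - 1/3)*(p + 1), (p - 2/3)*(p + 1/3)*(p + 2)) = 1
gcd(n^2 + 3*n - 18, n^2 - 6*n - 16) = 1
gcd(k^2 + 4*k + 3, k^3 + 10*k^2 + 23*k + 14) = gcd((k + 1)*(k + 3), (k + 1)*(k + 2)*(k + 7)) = k + 1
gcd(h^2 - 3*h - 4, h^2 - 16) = h - 4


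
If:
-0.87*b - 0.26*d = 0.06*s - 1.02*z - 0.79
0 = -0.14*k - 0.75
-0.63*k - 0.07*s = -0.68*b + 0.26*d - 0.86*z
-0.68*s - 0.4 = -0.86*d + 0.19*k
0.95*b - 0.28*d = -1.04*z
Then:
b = -0.57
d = 28.82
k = -5.36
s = 37.36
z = 8.28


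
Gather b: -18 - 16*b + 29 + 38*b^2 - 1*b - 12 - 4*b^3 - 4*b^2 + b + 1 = -4*b^3 + 34*b^2 - 16*b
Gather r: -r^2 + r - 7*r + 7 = -r^2 - 6*r + 7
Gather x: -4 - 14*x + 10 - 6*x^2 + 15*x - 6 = -6*x^2 + x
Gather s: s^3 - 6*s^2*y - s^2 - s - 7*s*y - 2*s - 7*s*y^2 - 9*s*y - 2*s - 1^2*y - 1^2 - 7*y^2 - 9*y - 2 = s^3 + s^2*(-6*y - 1) + s*(-7*y^2 - 16*y - 5) - 7*y^2 - 10*y - 3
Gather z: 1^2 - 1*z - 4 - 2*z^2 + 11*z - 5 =-2*z^2 + 10*z - 8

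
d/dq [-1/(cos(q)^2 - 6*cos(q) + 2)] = 2*(3 - cos(q))*sin(q)/(cos(q)^2 - 6*cos(q) + 2)^2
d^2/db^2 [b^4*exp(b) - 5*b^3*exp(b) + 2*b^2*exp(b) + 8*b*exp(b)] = (b^4 + 3*b^3 - 16*b^2 - 14*b + 20)*exp(b)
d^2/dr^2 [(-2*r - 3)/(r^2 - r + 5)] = 2*(-(2*r - 1)^2*(2*r + 3) + (6*r + 1)*(r^2 - r + 5))/(r^2 - r + 5)^3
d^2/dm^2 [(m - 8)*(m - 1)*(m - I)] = 6*m - 18 - 2*I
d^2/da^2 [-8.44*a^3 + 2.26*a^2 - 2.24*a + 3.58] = 4.52 - 50.64*a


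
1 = 1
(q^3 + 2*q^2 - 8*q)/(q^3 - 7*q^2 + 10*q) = (q + 4)/(q - 5)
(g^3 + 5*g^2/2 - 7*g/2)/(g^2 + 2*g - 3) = g*(2*g + 7)/(2*(g + 3))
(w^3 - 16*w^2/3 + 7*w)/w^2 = w - 16/3 + 7/w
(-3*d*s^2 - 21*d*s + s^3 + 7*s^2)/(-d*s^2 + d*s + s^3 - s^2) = (3*d*s + 21*d - s^2 - 7*s)/(d*s - d - s^2 + s)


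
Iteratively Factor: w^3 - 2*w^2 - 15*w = (w)*(w^2 - 2*w - 15) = w*(w + 3)*(w - 5)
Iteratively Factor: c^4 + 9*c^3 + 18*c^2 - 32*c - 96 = (c + 4)*(c^3 + 5*c^2 - 2*c - 24) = (c - 2)*(c + 4)*(c^2 + 7*c + 12) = (c - 2)*(c + 4)^2*(c + 3)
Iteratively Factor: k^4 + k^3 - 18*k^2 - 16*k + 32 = (k + 2)*(k^3 - k^2 - 16*k + 16) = (k - 1)*(k + 2)*(k^2 - 16) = (k - 4)*(k - 1)*(k + 2)*(k + 4)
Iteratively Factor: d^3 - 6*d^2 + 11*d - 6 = (d - 2)*(d^2 - 4*d + 3) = (d - 3)*(d - 2)*(d - 1)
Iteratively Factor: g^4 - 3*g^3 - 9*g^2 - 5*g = (g + 1)*(g^3 - 4*g^2 - 5*g) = (g + 1)^2*(g^2 - 5*g) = g*(g + 1)^2*(g - 5)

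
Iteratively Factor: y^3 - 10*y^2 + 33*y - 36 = (y - 3)*(y^2 - 7*y + 12) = (y - 4)*(y - 3)*(y - 3)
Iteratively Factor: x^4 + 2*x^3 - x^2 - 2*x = (x - 1)*(x^3 + 3*x^2 + 2*x) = (x - 1)*(x + 2)*(x^2 + x) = x*(x - 1)*(x + 2)*(x + 1)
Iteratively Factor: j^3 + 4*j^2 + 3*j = (j + 3)*(j^2 + j) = (j + 1)*(j + 3)*(j)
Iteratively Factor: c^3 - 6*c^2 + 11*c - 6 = (c - 1)*(c^2 - 5*c + 6) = (c - 3)*(c - 1)*(c - 2)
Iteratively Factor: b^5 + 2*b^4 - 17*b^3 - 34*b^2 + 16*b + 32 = (b - 4)*(b^4 + 6*b^3 + 7*b^2 - 6*b - 8) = (b - 4)*(b - 1)*(b^3 + 7*b^2 + 14*b + 8) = (b - 4)*(b - 1)*(b + 4)*(b^2 + 3*b + 2) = (b - 4)*(b - 1)*(b + 2)*(b + 4)*(b + 1)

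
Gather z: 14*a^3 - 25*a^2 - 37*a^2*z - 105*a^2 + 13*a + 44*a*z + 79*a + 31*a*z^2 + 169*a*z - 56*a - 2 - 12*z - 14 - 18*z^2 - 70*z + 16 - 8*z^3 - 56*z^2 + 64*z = 14*a^3 - 130*a^2 + 36*a - 8*z^3 + z^2*(31*a - 74) + z*(-37*a^2 + 213*a - 18)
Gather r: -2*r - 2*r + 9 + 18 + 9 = 36 - 4*r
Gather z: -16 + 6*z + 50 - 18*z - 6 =28 - 12*z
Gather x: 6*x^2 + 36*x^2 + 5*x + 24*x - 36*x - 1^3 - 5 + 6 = 42*x^2 - 7*x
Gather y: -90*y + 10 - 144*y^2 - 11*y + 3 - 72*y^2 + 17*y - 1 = -216*y^2 - 84*y + 12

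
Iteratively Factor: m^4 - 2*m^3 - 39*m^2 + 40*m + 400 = (m + 4)*(m^3 - 6*m^2 - 15*m + 100) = (m - 5)*(m + 4)*(m^2 - m - 20) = (m - 5)^2*(m + 4)*(m + 4)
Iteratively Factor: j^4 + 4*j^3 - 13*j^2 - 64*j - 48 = (j + 4)*(j^3 - 13*j - 12) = (j + 3)*(j + 4)*(j^2 - 3*j - 4) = (j - 4)*(j + 3)*(j + 4)*(j + 1)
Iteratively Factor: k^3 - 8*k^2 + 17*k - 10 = (k - 5)*(k^2 - 3*k + 2) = (k - 5)*(k - 1)*(k - 2)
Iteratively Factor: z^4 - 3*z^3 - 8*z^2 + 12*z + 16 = (z - 4)*(z^3 + z^2 - 4*z - 4) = (z - 4)*(z + 2)*(z^2 - z - 2) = (z - 4)*(z - 2)*(z + 2)*(z + 1)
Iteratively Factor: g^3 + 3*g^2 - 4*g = (g)*(g^2 + 3*g - 4) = g*(g + 4)*(g - 1)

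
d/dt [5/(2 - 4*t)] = 5/(2*t - 1)^2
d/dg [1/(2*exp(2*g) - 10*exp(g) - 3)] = (10 - 4*exp(g))*exp(g)/(-2*exp(2*g) + 10*exp(g) + 3)^2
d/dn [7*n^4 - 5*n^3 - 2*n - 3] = 28*n^3 - 15*n^2 - 2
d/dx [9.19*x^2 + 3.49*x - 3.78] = 18.38*x + 3.49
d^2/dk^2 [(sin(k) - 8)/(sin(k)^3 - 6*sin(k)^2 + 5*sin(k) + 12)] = 2*(-2*sin(k)^6 + 47*sin(k)^5 - 316*sin(k)^4 + 929*sin(k)^3 - 1522*sin(k)^2 + 1748*sin(k) - 836)/((sin(k) - 4)^3*(sin(k) - 3)^3*(sin(k) + 1)^2)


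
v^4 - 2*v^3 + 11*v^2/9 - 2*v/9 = v*(v - 1)*(v - 2/3)*(v - 1/3)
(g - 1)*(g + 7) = g^2 + 6*g - 7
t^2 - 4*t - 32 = (t - 8)*(t + 4)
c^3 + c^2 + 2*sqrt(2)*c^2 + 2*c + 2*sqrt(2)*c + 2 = (c + 1)*(c + sqrt(2))^2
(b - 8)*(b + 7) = b^2 - b - 56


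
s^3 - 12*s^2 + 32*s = s*(s - 8)*(s - 4)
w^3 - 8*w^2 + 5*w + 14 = (w - 7)*(w - 2)*(w + 1)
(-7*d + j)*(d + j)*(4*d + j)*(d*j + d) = -28*d^4*j - 28*d^4 - 31*d^3*j^2 - 31*d^3*j - 2*d^2*j^3 - 2*d^2*j^2 + d*j^4 + d*j^3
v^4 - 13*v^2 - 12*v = v*(v - 4)*(v + 1)*(v + 3)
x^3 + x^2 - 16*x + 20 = (x - 2)^2*(x + 5)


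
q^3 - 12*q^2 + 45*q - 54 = (q - 6)*(q - 3)^2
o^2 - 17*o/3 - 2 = (o - 6)*(o + 1/3)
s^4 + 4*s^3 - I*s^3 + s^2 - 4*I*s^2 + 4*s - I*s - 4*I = (s + 4)*(s - I)^2*(s + I)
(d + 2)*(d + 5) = d^2 + 7*d + 10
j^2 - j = j*(j - 1)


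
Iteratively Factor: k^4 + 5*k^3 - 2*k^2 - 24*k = (k)*(k^3 + 5*k^2 - 2*k - 24) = k*(k + 3)*(k^2 + 2*k - 8) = k*(k - 2)*(k + 3)*(k + 4)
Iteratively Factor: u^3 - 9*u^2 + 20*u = (u)*(u^2 - 9*u + 20) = u*(u - 4)*(u - 5)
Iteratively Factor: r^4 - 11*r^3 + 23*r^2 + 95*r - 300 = (r - 4)*(r^3 - 7*r^2 - 5*r + 75) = (r - 5)*(r - 4)*(r^2 - 2*r - 15) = (r - 5)^2*(r - 4)*(r + 3)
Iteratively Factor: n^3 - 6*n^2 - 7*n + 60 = (n - 5)*(n^2 - n - 12) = (n - 5)*(n + 3)*(n - 4)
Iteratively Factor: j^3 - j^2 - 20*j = (j + 4)*(j^2 - 5*j) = j*(j + 4)*(j - 5)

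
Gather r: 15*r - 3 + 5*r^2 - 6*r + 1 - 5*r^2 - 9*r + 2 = 0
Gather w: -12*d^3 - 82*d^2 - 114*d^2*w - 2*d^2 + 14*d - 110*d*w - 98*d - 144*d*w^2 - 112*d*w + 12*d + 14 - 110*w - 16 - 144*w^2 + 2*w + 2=-12*d^3 - 84*d^2 - 72*d + w^2*(-144*d - 144) + w*(-114*d^2 - 222*d - 108)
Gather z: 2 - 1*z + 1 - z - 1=2 - 2*z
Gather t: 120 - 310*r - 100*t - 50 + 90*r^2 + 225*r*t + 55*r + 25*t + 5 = 90*r^2 - 255*r + t*(225*r - 75) + 75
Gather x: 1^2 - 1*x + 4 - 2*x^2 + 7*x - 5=-2*x^2 + 6*x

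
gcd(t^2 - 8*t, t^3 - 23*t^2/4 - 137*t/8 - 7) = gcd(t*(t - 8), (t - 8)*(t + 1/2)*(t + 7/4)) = t - 8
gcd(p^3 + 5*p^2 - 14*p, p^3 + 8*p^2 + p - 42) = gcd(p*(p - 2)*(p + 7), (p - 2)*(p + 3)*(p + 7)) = p^2 + 5*p - 14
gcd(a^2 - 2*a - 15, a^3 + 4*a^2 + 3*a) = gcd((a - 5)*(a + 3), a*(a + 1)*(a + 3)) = a + 3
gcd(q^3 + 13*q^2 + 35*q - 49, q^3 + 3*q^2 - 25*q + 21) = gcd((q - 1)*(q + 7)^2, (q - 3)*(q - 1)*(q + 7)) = q^2 + 6*q - 7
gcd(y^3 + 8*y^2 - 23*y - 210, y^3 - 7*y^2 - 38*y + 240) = y^2 + y - 30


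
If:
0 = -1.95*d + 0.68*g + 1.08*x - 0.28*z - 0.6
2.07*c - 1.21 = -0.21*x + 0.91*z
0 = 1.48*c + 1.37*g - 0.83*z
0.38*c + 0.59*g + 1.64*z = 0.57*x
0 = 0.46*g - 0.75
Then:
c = 1.01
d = 8.08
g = 1.63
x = 15.28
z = 4.49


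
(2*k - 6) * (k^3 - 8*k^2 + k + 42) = 2*k^4 - 22*k^3 + 50*k^2 + 78*k - 252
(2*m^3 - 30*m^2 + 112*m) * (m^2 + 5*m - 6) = 2*m^5 - 20*m^4 - 50*m^3 + 740*m^2 - 672*m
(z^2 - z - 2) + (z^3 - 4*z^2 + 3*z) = z^3 - 3*z^2 + 2*z - 2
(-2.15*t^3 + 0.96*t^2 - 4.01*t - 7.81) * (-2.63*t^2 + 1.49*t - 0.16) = 5.6545*t^5 - 5.7283*t^4 + 12.3207*t^3 + 14.4118*t^2 - 10.9953*t + 1.2496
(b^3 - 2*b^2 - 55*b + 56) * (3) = 3*b^3 - 6*b^2 - 165*b + 168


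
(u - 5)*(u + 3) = u^2 - 2*u - 15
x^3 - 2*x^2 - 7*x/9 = x*(x - 7/3)*(x + 1/3)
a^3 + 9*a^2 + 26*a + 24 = (a + 2)*(a + 3)*(a + 4)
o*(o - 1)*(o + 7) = o^3 + 6*o^2 - 7*o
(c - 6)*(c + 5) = c^2 - c - 30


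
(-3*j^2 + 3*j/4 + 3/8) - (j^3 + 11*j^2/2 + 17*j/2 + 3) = -j^3 - 17*j^2/2 - 31*j/4 - 21/8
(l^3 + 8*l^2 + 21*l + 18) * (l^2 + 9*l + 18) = l^5 + 17*l^4 + 111*l^3 + 351*l^2 + 540*l + 324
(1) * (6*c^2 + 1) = 6*c^2 + 1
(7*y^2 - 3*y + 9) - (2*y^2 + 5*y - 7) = 5*y^2 - 8*y + 16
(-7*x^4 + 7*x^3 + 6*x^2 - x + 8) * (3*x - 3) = -21*x^5 + 42*x^4 - 3*x^3 - 21*x^2 + 27*x - 24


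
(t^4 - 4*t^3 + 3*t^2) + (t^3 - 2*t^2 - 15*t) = t^4 - 3*t^3 + t^2 - 15*t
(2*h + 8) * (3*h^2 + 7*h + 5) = 6*h^3 + 38*h^2 + 66*h + 40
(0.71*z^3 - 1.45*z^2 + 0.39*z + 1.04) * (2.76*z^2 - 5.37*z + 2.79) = 1.9596*z^5 - 7.8147*z^4 + 10.8438*z^3 - 3.2694*z^2 - 4.4967*z + 2.9016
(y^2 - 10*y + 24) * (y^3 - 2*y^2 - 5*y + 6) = y^5 - 12*y^4 + 39*y^3 + 8*y^2 - 180*y + 144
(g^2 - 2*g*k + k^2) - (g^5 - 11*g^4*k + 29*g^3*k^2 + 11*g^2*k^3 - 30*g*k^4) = -g^5 + 11*g^4*k - 29*g^3*k^2 - 11*g^2*k^3 + g^2 + 30*g*k^4 - 2*g*k + k^2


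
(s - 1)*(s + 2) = s^2 + s - 2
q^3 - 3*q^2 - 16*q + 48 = (q - 4)*(q - 3)*(q + 4)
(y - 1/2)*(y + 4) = y^2 + 7*y/2 - 2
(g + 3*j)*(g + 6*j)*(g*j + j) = g^3*j + 9*g^2*j^2 + g^2*j + 18*g*j^3 + 9*g*j^2 + 18*j^3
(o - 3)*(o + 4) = o^2 + o - 12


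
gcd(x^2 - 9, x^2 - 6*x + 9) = x - 3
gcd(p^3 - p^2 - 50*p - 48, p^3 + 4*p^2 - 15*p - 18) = p^2 + 7*p + 6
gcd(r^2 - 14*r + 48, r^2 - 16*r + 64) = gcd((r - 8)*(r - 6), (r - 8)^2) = r - 8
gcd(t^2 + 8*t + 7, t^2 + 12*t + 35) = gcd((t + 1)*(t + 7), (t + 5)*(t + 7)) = t + 7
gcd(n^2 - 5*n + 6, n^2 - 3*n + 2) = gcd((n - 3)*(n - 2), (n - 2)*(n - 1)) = n - 2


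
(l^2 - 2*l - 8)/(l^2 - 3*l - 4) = (l + 2)/(l + 1)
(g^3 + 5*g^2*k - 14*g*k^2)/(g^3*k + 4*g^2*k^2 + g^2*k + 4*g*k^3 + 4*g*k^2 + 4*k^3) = g*(g^2 + 5*g*k - 14*k^2)/(k*(g^3 + 4*g^2*k + g^2 + 4*g*k^2 + 4*g*k + 4*k^2))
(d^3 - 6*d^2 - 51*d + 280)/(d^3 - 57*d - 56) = (d - 5)/(d + 1)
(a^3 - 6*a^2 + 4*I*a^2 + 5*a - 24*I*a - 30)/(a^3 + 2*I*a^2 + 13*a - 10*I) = (a - 6)/(a - 2*I)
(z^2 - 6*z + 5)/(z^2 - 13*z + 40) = (z - 1)/(z - 8)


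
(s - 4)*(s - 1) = s^2 - 5*s + 4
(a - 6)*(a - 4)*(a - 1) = a^3 - 11*a^2 + 34*a - 24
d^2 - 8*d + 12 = (d - 6)*(d - 2)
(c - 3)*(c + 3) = c^2 - 9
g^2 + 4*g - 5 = (g - 1)*(g + 5)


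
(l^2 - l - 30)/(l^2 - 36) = (l + 5)/(l + 6)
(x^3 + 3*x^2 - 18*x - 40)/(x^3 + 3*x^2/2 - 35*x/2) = 2*(x^2 - 2*x - 8)/(x*(2*x - 7))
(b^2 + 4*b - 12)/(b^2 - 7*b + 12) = (b^2 + 4*b - 12)/(b^2 - 7*b + 12)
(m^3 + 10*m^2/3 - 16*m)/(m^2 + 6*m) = m - 8/3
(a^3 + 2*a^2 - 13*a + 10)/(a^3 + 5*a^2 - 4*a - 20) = (a - 1)/(a + 2)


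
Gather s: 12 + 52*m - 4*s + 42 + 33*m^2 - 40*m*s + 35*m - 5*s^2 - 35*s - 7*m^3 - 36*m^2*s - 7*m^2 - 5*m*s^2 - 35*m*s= -7*m^3 + 26*m^2 + 87*m + s^2*(-5*m - 5) + s*(-36*m^2 - 75*m - 39) + 54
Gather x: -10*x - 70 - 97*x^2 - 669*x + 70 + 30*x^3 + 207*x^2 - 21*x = 30*x^3 + 110*x^2 - 700*x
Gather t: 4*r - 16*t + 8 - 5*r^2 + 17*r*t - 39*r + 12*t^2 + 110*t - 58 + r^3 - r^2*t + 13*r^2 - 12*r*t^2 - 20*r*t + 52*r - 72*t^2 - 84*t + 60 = r^3 + 8*r^2 + 17*r + t^2*(-12*r - 60) + t*(-r^2 - 3*r + 10) + 10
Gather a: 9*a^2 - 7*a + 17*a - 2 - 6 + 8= 9*a^2 + 10*a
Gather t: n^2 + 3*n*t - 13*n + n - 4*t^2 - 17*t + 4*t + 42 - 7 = n^2 - 12*n - 4*t^2 + t*(3*n - 13) + 35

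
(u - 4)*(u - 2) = u^2 - 6*u + 8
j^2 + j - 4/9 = (j - 1/3)*(j + 4/3)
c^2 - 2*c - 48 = (c - 8)*(c + 6)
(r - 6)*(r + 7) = r^2 + r - 42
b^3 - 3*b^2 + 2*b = b*(b - 2)*(b - 1)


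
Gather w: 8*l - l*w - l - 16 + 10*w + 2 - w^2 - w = 7*l - w^2 + w*(9 - l) - 14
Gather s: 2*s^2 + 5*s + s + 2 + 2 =2*s^2 + 6*s + 4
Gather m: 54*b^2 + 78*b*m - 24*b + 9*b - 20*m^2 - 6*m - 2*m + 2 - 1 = 54*b^2 - 15*b - 20*m^2 + m*(78*b - 8) + 1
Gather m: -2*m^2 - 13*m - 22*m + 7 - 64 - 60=-2*m^2 - 35*m - 117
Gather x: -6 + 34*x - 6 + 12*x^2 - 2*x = 12*x^2 + 32*x - 12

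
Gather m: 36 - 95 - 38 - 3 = -100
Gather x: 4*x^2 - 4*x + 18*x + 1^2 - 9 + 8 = 4*x^2 + 14*x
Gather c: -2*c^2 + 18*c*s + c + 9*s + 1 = -2*c^2 + c*(18*s + 1) + 9*s + 1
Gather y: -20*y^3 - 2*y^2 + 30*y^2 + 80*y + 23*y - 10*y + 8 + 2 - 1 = -20*y^3 + 28*y^2 + 93*y + 9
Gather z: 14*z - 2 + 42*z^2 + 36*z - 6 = 42*z^2 + 50*z - 8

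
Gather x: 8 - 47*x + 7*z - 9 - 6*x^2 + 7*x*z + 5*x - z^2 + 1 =-6*x^2 + x*(7*z - 42) - z^2 + 7*z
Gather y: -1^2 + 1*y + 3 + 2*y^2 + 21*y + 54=2*y^2 + 22*y + 56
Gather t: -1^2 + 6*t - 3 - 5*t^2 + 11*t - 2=-5*t^2 + 17*t - 6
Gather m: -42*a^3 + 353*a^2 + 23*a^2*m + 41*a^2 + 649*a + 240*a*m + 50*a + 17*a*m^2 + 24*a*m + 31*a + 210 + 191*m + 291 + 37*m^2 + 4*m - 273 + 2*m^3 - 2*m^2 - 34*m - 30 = -42*a^3 + 394*a^2 + 730*a + 2*m^3 + m^2*(17*a + 35) + m*(23*a^2 + 264*a + 161) + 198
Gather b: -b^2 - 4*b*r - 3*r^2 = -b^2 - 4*b*r - 3*r^2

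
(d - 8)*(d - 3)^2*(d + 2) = d^4 - 12*d^3 + 29*d^2 + 42*d - 144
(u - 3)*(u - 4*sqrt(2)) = u^2 - 4*sqrt(2)*u - 3*u + 12*sqrt(2)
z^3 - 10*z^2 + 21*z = z*(z - 7)*(z - 3)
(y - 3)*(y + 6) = y^2 + 3*y - 18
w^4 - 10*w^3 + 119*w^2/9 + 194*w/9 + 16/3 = (w - 8)*(w - 3)*(w + 1/3)*(w + 2/3)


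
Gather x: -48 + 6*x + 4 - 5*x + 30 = x - 14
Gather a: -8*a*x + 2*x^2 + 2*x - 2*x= -8*a*x + 2*x^2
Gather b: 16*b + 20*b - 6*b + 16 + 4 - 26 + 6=30*b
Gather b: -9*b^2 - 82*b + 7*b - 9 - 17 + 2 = -9*b^2 - 75*b - 24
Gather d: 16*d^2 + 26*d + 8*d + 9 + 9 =16*d^2 + 34*d + 18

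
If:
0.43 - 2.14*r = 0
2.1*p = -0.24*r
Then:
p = -0.02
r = 0.20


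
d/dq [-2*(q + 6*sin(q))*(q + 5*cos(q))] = 2*(q + 6*sin(q))*(5*sin(q) - 1) - 2*(q + 5*cos(q))*(6*cos(q) + 1)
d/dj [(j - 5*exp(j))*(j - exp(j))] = -6*j*exp(j) + 2*j + 10*exp(2*j) - 6*exp(j)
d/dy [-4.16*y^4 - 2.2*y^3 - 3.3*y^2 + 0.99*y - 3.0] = -16.64*y^3 - 6.6*y^2 - 6.6*y + 0.99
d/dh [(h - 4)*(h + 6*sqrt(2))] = 2*h - 4 + 6*sqrt(2)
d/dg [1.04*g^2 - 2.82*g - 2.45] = 2.08*g - 2.82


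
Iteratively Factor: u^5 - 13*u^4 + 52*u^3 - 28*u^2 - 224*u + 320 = (u - 4)*(u^4 - 9*u^3 + 16*u^2 + 36*u - 80) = (u - 4)^2*(u^3 - 5*u^2 - 4*u + 20) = (u - 5)*(u - 4)^2*(u^2 - 4) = (u - 5)*(u - 4)^2*(u - 2)*(u + 2)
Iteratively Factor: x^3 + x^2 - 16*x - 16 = (x - 4)*(x^2 + 5*x + 4) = (x - 4)*(x + 1)*(x + 4)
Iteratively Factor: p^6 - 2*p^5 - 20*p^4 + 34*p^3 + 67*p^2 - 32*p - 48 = (p + 4)*(p^5 - 6*p^4 + 4*p^3 + 18*p^2 - 5*p - 12) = (p + 1)*(p + 4)*(p^4 - 7*p^3 + 11*p^2 + 7*p - 12) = (p - 1)*(p + 1)*(p + 4)*(p^3 - 6*p^2 + 5*p + 12) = (p - 3)*(p - 1)*(p + 1)*(p + 4)*(p^2 - 3*p - 4) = (p - 4)*(p - 3)*(p - 1)*(p + 1)*(p + 4)*(p + 1)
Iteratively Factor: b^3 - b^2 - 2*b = (b)*(b^2 - b - 2) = b*(b + 1)*(b - 2)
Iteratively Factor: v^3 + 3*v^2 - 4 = (v + 2)*(v^2 + v - 2) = (v + 2)^2*(v - 1)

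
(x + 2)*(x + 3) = x^2 + 5*x + 6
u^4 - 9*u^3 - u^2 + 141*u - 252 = (u - 7)*(u - 3)^2*(u + 4)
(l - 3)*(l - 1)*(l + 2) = l^3 - 2*l^2 - 5*l + 6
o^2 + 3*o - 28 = (o - 4)*(o + 7)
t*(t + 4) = t^2 + 4*t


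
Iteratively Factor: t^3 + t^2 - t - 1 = (t + 1)*(t^2 - 1) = (t + 1)^2*(t - 1)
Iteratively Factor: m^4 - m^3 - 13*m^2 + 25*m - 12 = (m - 3)*(m^3 + 2*m^2 - 7*m + 4) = (m - 3)*(m - 1)*(m^2 + 3*m - 4) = (m - 3)*(m - 1)*(m + 4)*(m - 1)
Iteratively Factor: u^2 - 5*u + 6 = (u - 2)*(u - 3)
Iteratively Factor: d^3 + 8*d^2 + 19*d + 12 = (d + 1)*(d^2 + 7*d + 12) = (d + 1)*(d + 4)*(d + 3)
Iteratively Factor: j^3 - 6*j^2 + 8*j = (j - 4)*(j^2 - 2*j) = j*(j - 4)*(j - 2)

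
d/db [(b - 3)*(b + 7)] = 2*b + 4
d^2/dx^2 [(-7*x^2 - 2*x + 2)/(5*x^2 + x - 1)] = 6*(-5*x^3 + 15*x^2 + 1)/(125*x^6 + 75*x^5 - 60*x^4 - 29*x^3 + 12*x^2 + 3*x - 1)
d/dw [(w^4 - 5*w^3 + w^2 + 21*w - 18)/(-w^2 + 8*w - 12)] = (-2*w^5 + 29*w^4 - 128*w^3 + 209*w^2 - 60*w - 108)/(w^4 - 16*w^3 + 88*w^2 - 192*w + 144)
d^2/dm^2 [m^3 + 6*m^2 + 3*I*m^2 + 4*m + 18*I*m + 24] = 6*m + 12 + 6*I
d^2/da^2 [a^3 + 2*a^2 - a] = 6*a + 4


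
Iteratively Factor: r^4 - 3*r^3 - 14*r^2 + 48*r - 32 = (r - 2)*(r^3 - r^2 - 16*r + 16) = (r - 4)*(r - 2)*(r^2 + 3*r - 4) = (r - 4)*(r - 2)*(r + 4)*(r - 1)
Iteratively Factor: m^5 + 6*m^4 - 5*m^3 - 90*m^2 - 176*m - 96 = (m + 3)*(m^4 + 3*m^3 - 14*m^2 - 48*m - 32) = (m + 2)*(m + 3)*(m^3 + m^2 - 16*m - 16) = (m + 2)*(m + 3)*(m + 4)*(m^2 - 3*m - 4) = (m - 4)*(m + 2)*(m + 3)*(m + 4)*(m + 1)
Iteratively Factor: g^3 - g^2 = (g)*(g^2 - g) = g*(g - 1)*(g)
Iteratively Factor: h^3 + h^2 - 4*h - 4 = (h + 1)*(h^2 - 4) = (h - 2)*(h + 1)*(h + 2)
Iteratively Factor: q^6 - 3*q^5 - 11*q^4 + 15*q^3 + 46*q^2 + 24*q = (q + 1)*(q^5 - 4*q^4 - 7*q^3 + 22*q^2 + 24*q) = (q - 3)*(q + 1)*(q^4 - q^3 - 10*q^2 - 8*q) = (q - 3)*(q + 1)^2*(q^3 - 2*q^2 - 8*q) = (q - 3)*(q + 1)^2*(q + 2)*(q^2 - 4*q) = q*(q - 3)*(q + 1)^2*(q + 2)*(q - 4)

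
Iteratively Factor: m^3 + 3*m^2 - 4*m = (m + 4)*(m^2 - m) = m*(m + 4)*(m - 1)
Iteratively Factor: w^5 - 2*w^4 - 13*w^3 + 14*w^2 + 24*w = (w + 1)*(w^4 - 3*w^3 - 10*w^2 + 24*w) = (w + 1)*(w + 3)*(w^3 - 6*w^2 + 8*w) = (w - 4)*(w + 1)*(w + 3)*(w^2 - 2*w) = w*(w - 4)*(w + 1)*(w + 3)*(w - 2)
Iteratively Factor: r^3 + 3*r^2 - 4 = (r + 2)*(r^2 + r - 2) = (r + 2)^2*(r - 1)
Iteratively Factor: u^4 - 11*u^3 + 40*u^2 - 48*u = (u - 3)*(u^3 - 8*u^2 + 16*u) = (u - 4)*(u - 3)*(u^2 - 4*u) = u*(u - 4)*(u - 3)*(u - 4)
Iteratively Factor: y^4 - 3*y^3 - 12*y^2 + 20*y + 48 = (y - 4)*(y^3 + y^2 - 8*y - 12) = (y - 4)*(y - 3)*(y^2 + 4*y + 4) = (y - 4)*(y - 3)*(y + 2)*(y + 2)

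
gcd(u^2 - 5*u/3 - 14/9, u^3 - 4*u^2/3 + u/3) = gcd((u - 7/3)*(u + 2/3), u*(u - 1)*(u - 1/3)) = 1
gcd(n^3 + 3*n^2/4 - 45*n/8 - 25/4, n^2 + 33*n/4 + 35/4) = n + 5/4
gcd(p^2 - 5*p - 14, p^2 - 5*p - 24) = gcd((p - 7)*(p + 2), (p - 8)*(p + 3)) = 1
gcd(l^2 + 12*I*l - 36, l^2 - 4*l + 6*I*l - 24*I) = l + 6*I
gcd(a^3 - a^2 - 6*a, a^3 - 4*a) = a^2 + 2*a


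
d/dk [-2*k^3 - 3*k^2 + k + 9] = -6*k^2 - 6*k + 1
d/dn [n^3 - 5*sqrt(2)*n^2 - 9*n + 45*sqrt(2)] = 3*n^2 - 10*sqrt(2)*n - 9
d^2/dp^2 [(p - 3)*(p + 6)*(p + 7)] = 6*p + 20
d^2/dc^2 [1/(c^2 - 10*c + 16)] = 2*(-c^2 + 10*c + 4*(c - 5)^2 - 16)/(c^2 - 10*c + 16)^3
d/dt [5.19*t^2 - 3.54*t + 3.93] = 10.38*t - 3.54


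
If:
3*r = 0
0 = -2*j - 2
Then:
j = -1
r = 0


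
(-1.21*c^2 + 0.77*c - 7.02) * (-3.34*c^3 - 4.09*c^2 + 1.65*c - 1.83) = 4.0414*c^5 + 2.3771*c^4 + 18.301*c^3 + 32.1966*c^2 - 12.9921*c + 12.8466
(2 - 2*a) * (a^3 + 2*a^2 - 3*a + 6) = -2*a^4 - 2*a^3 + 10*a^2 - 18*a + 12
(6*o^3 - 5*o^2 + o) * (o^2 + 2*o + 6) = 6*o^5 + 7*o^4 + 27*o^3 - 28*o^2 + 6*o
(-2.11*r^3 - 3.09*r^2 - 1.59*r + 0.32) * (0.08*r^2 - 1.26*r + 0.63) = -0.1688*r^5 + 2.4114*r^4 + 2.4369*r^3 + 0.0823000000000003*r^2 - 1.4049*r + 0.2016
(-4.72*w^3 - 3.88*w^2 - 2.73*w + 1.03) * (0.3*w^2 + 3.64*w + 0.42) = -1.416*w^5 - 18.3448*w^4 - 16.9246*w^3 - 11.2578*w^2 + 2.6026*w + 0.4326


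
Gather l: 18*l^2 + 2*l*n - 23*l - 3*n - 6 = 18*l^2 + l*(2*n - 23) - 3*n - 6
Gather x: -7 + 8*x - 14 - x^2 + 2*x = -x^2 + 10*x - 21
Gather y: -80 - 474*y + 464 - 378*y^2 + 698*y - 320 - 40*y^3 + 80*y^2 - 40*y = -40*y^3 - 298*y^2 + 184*y + 64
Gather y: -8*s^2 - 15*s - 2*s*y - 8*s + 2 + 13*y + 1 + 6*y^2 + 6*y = -8*s^2 - 23*s + 6*y^2 + y*(19 - 2*s) + 3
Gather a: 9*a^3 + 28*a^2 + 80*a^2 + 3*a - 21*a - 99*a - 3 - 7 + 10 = 9*a^3 + 108*a^2 - 117*a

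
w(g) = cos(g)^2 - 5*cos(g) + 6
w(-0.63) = 2.61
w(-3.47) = 11.63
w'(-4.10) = 5.03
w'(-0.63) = -1.99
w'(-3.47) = 2.22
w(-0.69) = 2.74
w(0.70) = 2.76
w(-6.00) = 2.12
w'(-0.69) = -2.20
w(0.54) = 2.45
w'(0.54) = 1.69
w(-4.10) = 9.20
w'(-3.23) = 0.62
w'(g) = -2*sin(g)*cos(g) + 5*sin(g)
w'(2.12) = 5.16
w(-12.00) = 2.49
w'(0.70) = 2.24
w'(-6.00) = 0.86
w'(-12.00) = 1.78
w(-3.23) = 11.97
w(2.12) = 8.88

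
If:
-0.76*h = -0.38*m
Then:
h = 0.5*m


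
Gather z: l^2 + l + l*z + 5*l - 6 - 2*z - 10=l^2 + 6*l + z*(l - 2) - 16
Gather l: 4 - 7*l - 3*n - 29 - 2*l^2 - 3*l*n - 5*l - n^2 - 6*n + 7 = -2*l^2 + l*(-3*n - 12) - n^2 - 9*n - 18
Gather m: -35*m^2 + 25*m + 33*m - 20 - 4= -35*m^2 + 58*m - 24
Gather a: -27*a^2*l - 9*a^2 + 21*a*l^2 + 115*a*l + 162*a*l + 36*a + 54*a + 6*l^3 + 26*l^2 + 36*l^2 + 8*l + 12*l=a^2*(-27*l - 9) + a*(21*l^2 + 277*l + 90) + 6*l^3 + 62*l^2 + 20*l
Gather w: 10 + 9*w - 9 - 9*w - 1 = 0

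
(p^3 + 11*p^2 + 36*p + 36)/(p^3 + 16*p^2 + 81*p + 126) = (p + 2)/(p + 7)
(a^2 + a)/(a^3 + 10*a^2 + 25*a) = (a + 1)/(a^2 + 10*a + 25)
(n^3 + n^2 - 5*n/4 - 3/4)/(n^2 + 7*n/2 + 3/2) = (2*n^2 + n - 3)/(2*(n + 3))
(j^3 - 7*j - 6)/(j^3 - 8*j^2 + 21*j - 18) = (j^2 + 3*j + 2)/(j^2 - 5*j + 6)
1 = 1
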